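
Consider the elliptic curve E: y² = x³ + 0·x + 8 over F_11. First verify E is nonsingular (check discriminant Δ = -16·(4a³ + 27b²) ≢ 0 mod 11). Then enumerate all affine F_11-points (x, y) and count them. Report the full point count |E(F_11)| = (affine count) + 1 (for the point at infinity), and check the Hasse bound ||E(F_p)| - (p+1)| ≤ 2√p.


Affine points = {(1, 3), (1, 8), (2, 4), (2, 7), (5, 1), (5, 10), (6, 2), (6, 9), (8, 5), (8, 6), (9, 0)}; affine count = 11; |E(F_11)| = 12.

Discriminant check: Δ ∝ 4a³ + 27b² = 4·0³ + 27·8² = 4·0 + 27·64 ≡ 1 (mod 11). Nonzero ⇒ E is nonsingular.
For each x ∈ F_11, compute rhs = x³ + 0·x + 8 mod 11, then count y ∈ F_11 with y² ≡ rhs.
  x = 0: rhs = 8, matching y values: none (0 points).
  x = 1: rhs = 9, matching y values: 3, 8 (2 points).
  x = 2: rhs = 5, matching y values: 4, 7 (2 points).
  x = 3: rhs = 2, matching y values: none (0 points).
  x = 4: rhs = 6, matching y values: none (0 points).
  x = 5: rhs = 1, matching y values: 1, 10 (2 points).
  x = 6: rhs = 4, matching y values: 2, 9 (2 points).
  x = 7: rhs = 10, matching y values: none (0 points).
  x = 8: rhs = 3, matching y values: 5, 6 (2 points).
  x = 9: rhs = 0, matching y values: 0 (1 points).
  x = 10: rhs = 7, matching y values: none (0 points).
Total affine count: 11.
Full point count |E(F_11)| = 11 + 1 = 12.
Hasse bound: |12 − (11+1)| = |0| = 0 ≤ 2√11 ≈ 6.6332 ✓.


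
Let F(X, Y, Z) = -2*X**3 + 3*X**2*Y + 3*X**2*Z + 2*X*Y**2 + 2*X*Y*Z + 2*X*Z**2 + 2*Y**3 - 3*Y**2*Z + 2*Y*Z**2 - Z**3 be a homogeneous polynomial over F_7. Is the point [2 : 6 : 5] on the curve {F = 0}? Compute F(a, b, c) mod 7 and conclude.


F(2,6,5) ≡ 1 (mod 7); P is NOT on the curve.

Evaluate F(2, 6, 5) term-by-term (mod 7).
  -2*X**3 ↦ -2·8·1·1 = -16
  3*X**2*Y ↦ 3·4·6·1 = 72
  3*X**2*Z ↦ 3·4·1·5 = 60
  2*X*Y**2 ↦ 2·2·36·1 = 144
  2*X*Y*Z ↦ 2·2·6·5 = 120
  2*X*Z**2 ↦ 2·2·1·25 = 100
  2*Y**3 ↦ 2·1·216·1 = 432
  -3*Y**2*Z ↦ -3·1·36·5 = -540
  2*Y*Z**2 ↦ 2·1·6·25 = 300
  -Z**3 ↦ -1·1·1·125 = -125
Sum: F(2, 6, 5) = (-16) + (72) + (60) + (144) + (120) + (100) + (432) + (-540) + (300) + (-125) = 547.
Reducing mod 7: 547 ≡ 1 (mod 7).
Since F(a, b, c) ≡ 1 ≠ 0 (mod 7), P does NOT lie on the curve.


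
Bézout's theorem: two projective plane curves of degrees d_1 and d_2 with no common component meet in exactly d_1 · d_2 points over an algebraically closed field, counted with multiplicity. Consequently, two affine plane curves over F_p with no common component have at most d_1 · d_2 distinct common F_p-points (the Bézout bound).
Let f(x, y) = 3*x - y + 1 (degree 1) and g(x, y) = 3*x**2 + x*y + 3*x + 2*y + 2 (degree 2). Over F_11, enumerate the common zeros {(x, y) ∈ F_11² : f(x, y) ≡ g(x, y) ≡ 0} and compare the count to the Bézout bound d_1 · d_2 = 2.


Common zeros: {(3, 10), (10, 9)}; count = 2; Bézout bound = 2.

deg(f) = 1, deg(g) = 2, so Bézout bound = 2.
Scan x ∈ F_11. For each x, list the y ∈ F_11 with f(x, y) ≡ 0 and those with g(x, y) ≡ 0 (mod 11); the common zeros in that column are the intersection.
  x = 0: f ≡ 0 at y ∈ {1}; g ≡ 0 at y ∈ {10}; common: ∅.
  x = 1: f ≡ 0 at y ∈ {4}; g ≡ 0 at y ∈ {1}; common: ∅.
  x = 2: f ≡ 0 at y ∈ {7}; g ≡ 0 at y ∈ {6}; common: ∅.
  x = 3: f ≡ 0 at y ∈ {10}; g ≡ 0 at y ∈ {10}; common: {10}.
  x = 4: f ≡ 0 at y ∈ {2}; g ≡ 0 at y ∈ {8}; common: ∅.
  x = 5: f ≡ 0 at y ∈ {5}; g ≡ 0 at y ∈ {1}; common: ∅.
  x = 6: f ≡ 0 at y ∈ {8}; g ≡ 0 at y ∈ {6}; common: ∅.
  x = 7: f ≡ 0 at y ∈ {0}; g ≡ 0 at y ∈ {8}; common: ∅.
  x = 8: f ≡ 0 at y ∈ {3}; g ≡ 0 at y ∈ {9}; common: ∅.
  x = 9: f ≡ 0 at y ∈ {6}; g ≡ 0 at y ∈ ∅; common: ∅.
  x = 10: f ≡ 0 at y ∈ {9}; g ≡ 0 at y ∈ {9}; common: {9}.
Collecting: common zeros = {(3, 10), (10, 9)}, so the count is 2.
Comparison with the Bézout bound: 2 ≤ 2 = deg(f)·deg(g), as expected for curves with no common component (the bound is attained).


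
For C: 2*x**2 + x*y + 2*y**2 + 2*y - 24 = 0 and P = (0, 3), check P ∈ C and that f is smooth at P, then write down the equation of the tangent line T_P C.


Tangent line at P: 3*x + 14*y - 42 = 0.

Step 1: f(0, 3) = 0, so P lies on C.
Step 2: partial derivatives
  f_x(x, y) = 4*x + y, f_y(x, y) = x + 4*y + 2.
  f_x(P) = 3, f_y(P) = 14 (gradient nonzero, so P is smooth).
Step 3: tangent line at P: 3·(x − 0) + 14·(y − 3) = 0.
Expanding: 3*x + 14*y - 42 = 0.


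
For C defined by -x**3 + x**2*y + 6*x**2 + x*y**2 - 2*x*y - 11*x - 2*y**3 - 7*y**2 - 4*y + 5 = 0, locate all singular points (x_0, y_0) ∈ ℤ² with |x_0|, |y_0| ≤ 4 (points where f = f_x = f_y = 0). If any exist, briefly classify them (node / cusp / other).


Singular points: {(2, -1)}; classification: node.

Compute partial derivatives:
  f_x = -3*x**2 + 2*x*y + 12*x + y**2 - 2*y - 11.
  f_y = x**2 + 2*x*y - 2*x - 6*y**2 - 14*y - 4.
Scan x_0 ∈ {−4, ..., 4}. For each x_0, f_y(x_0, y) is a polynomial in y; find its integer roots y ∈ {−4, ..., 4}, then test f_x and f at those candidates.
  x = -4: f_y(-4, y) = -6*y**2 - 22*y + 20; no integer root y with |y| ≤ 4.
  x = -3: f_y(-3, y) = -6*y**2 - 20*y + 11; no integer root y with |y| ≤ 4.
  x = -2: f_y(-2, y) = -6*y**2 - 18*y + 4; no integer root y with |y| ≤ 4.
  x = -1: f_y(-1, y) = -6*y**2 - 16*y - 1; no integer root y with |y| ≤ 4.
  x = 0: f_y(0, y) = -6*y**2 - 14*y - 4; vanishes at y ∈ {-2}. (0, -2): f_x = -3 ≠ 0.
  x = 1: f_y(1, y) = -6*y**2 - 12*y - 5; no integer root y with |y| ≤ 4.
  x = 2: f_y(2, y) = -6*y**2 - 10*y - 4; vanishes at y ∈ {-1}. (2, -1): f_x = 0, f = 0 — SINGULAR.
  x = 3: f_y(3, y) = -6*y**2 - 8*y - 1; no integer root y with |y| ≤ 4.
  x = 4: f_y(4, y) = -6*y**2 - 6*y + 4; no integer root y with |y| ≤ 4.
Only singular point on the grid: (2, -1).
Classify: substitute x = 2 + u, y = -1 + v and expand: f = -u**3 + u**2*v - u**2 + u*v**2 - 2*v**3 + v**2.
No constant or linear terms (consistent with a singular point). Quadratic part: -u**2 + v**2. Cubic part: -u**3 + u**2*v + u*v**2 - 2*v**3.
The quadratic part v**2 - u**2 = (v − u)(v + u) splits into two distinct linear factors, so there are two distinct tangent lines y − -1 = ±(x − 2) — this is a node (ordinary double point).
Classification: node.


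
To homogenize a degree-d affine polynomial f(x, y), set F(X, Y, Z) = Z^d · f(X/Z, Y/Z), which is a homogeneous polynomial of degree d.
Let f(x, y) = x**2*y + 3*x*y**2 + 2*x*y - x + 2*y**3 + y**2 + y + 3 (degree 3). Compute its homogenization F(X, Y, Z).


F(X, Y, Z) = X**2*Y + 3*X*Y**2 + 2*X*Y*Z - X*Z**2 + 2*Y**3 + Y**2*Z + Y*Z**2 + 3*Z**3

deg(f) = 3.
Substitute x = X/Z, y = Y/Z into f, then multiply by Z^3.
  monomial 1·x^2·y^1 ↦ 1·X^2·Y^1·Z^0.
  monomial 3·x^1·y^2 ↦ 3·X^1·Y^2·Z^0.
  monomial 2·x^1·y^1 ↦ 2·X^1·Y^1·Z^1.
  monomial -1·x^1·y^0 ↦ -1·X^1·Y^0·Z^2.
  monomial 2·x^0·y^3 ↦ 2·X^0·Y^3·Z^0.
  monomial 1·x^0·y^2 ↦ 1·X^0·Y^2·Z^1.
  monomial 1·x^0·y^1 ↦ 1·X^0·Y^1·Z^2.
  monomial 3·x^0·y^0 ↦ 3·X^0·Y^0·Z^3.
Collecting: F(X, Y, Z) = X**2*Y + 3*X*Y**2 + 2*X*Y*Z - X*Z**2 + 2*Y**3 + Y**2*Z + Y*Z**2 + 3*Z**3.


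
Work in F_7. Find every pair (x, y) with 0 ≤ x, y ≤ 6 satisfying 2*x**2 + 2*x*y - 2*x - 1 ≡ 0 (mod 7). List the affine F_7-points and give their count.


Affine F_7-points: {(1, 4), (2, 1), (3, 4), (4, 5), (5, 1), (6, 5)}; count = 6.

For each of the 49 pairs (x, y) ∈ F_7², evaluate f(x, y) mod 7. Record the zeros.
  x = 0: [0↦6, 1↦6, 2↦6, 3↦6, 4↦6, 5↦6, 6↦6]  zeros at y ∈ ∅
  x = 1: [0↦6, 1↦1, 2↦3, 3↦5, 4↦0, 5↦2, 6↦4]  zeros at y ∈ {4}
  x = 2: [0↦3, 1↦0, 2↦4, 3↦1, 4↦5, 5↦2, 6↦6]  zeros at y ∈ {1}
  x = 3: [0↦4, 1↦3, 2↦2, 3↦1, 4↦0, 5↦6, 6↦5]  zeros at y ∈ {4}
  x = 4: [0↦2, 1↦3, 2↦4, 3↦5, 4↦6, 5↦0, 6↦1]  zeros at y ∈ {5}
  x = 5: [0↦4, 1↦0, 2↦3, 3↦6, 4↦2, 5↦5, 6↦1]  zeros at y ∈ {1}
  x = 6: [0↦3, 1↦1, 2↦6, 3↦4, 4↦2, 5↦0, 6↦5]  zeros at y ∈ {5}
Collecting zeros: affine points = {(1, 4), (2, 1), (3, 4), (4, 5), (5, 1), (6, 5)}.
Total count |C(F_7)_aff| = 6.


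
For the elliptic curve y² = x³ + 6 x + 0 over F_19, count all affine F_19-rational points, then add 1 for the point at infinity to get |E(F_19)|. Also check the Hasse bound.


Affine points = {(0, 0), (1, 8), (1, 11), (2, 1), (2, 18), (3, 8), (3, 11), (6, 9), (6, 10), (7, 9), (7, 10), (8, 3), (8, 16), (9, 2), (9, 17), (14, 4), (14, 15), (15, 8), (15, 11)}; affine count = 19; |E(F_19)| = 20.

Discriminant check: Δ ∝ 4a³ + 27b² = 4·6³ + 27·0² = 4·216 + 27·0 ≡ 9 (mod 19). Nonzero ⇒ E is nonsingular.
For each x ∈ F_19, compute rhs = x³ + 6·x + 0 mod 19, then count y ∈ F_19 with y² ≡ rhs.
  x = 0: rhs = 0, matching y values: 0 (1 points).
  x = 1: rhs = 7, matching y values: 8, 11 (2 points).
  x = 2: rhs = 1, matching y values: 1, 18 (2 points).
  x = 3: rhs = 7, matching y values: 8, 11 (2 points).
  x = 4: rhs = 12, matching y values: none (0 points).
  x = 5: rhs = 3, matching y values: none (0 points).
  x = 6: rhs = 5, matching y values: 9, 10 (2 points).
  x = 7: rhs = 5, matching y values: 9, 10 (2 points).
  x = 8: rhs = 9, matching y values: 3, 16 (2 points).
  x = 9: rhs = 4, matching y values: 2, 17 (2 points).
  x = 10: rhs = 15, matching y values: none (0 points).
  x = 11: rhs = 10, matching y values: none (0 points).
  x = 12: rhs = 14, matching y values: none (0 points).
  x = 13: rhs = 14, matching y values: none (0 points).
  x = 14: rhs = 16, matching y values: 4, 15 (2 points).
  x = 15: rhs = 7, matching y values: 8, 11 (2 points).
  x = 16: rhs = 12, matching y values: none (0 points).
  x = 17: rhs = 18, matching y values: none (0 points).
  x = 18: rhs = 12, matching y values: none (0 points).
Total affine count: 19.
Full point count |E(F_19)| = 19 + 1 = 20.
Hasse bound: |20 − (19+1)| = |0| = 0 ≤ 2√19 ≈ 8.7178 ✓.


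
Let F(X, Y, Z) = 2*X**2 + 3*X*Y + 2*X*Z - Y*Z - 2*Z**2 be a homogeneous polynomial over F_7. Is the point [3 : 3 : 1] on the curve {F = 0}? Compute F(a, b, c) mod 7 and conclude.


F(3,3,1) ≡ 4 (mod 7); P is NOT on the curve.

Evaluate F(3, 3, 1) term-by-term (mod 7).
  2*X**2 ↦ 2·9·1·1 = 18
  3*X*Y ↦ 3·3·3·1 = 27
  2*X*Z ↦ 2·3·1·1 = 6
  -Y*Z ↦ -1·1·3·1 = -3
  -2*Z**2 ↦ -2·1·1·1 = -2
Sum: F(3, 3, 1) = (18) + (27) + (6) + (-3) + (-2) = 46.
Reducing mod 7: 46 ≡ 4 (mod 7).
Since F(a, b, c) ≡ 4 ≠ 0 (mod 7), P does NOT lie on the curve.


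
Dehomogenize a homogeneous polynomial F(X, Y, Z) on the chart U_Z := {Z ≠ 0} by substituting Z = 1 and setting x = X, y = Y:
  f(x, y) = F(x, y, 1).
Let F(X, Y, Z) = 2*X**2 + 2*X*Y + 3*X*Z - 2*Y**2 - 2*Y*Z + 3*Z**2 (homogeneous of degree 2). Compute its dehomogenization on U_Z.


f(x, y) = 2*x**2 + 2*x*y + 3*x - 2*y**2 - 2*y + 3

On U_Z we set Z = 1. Each monomial c·X^i·Y^j·Z^k in F becomes c·x^i·y^j·1^k = c·x^i·y^j.
Substituting Z = 1: F(X, Y, 1) = 2*x**2 + 2*x*y + 3*x - 2*y**2 - 2*y + 3.
Note: deg(f) ≤ deg(F) = 2; strict inequality happens when F is divisible by Z (lost terms).


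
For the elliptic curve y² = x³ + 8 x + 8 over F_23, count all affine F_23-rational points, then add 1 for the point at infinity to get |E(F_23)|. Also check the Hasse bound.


Affine points = {(0, 10), (0, 13), (2, 3), (2, 20), (3, 6), (3, 17), (4, 9), (4, 14), (5, 9), (5, 14), (7, 4), (7, 19), (8, 3), (8, 20), (9, 2), (9, 21), (11, 1), (11, 22), (13, 3), (13, 20), (14, 9), (14, 14), (16, 0), (18, 2), (18, 21), (19, 2), (19, 21), (20, 7), (20, 16)}; affine count = 29; |E(F_23)| = 30.

Discriminant check: Δ ∝ 4a³ + 27b² = 4·8³ + 27·8² = 4·512 + 27·64 ≡ 4 (mod 23). Nonzero ⇒ E is nonsingular.
For each x ∈ F_23, compute rhs = x³ + 8·x + 8 mod 23, then count y ∈ F_23 with y² ≡ rhs.
  x = 0: rhs = 8, matching y values: 10, 13 (2 points).
  x = 1: rhs = 17, matching y values: none (0 points).
  x = 2: rhs = 9, matching y values: 3, 20 (2 points).
  x = 3: rhs = 13, matching y values: 6, 17 (2 points).
  x = 4: rhs = 12, matching y values: 9, 14 (2 points).
  x = 5: rhs = 12, matching y values: 9, 14 (2 points).
  x = 6: rhs = 19, matching y values: none (0 points).
  x = 7: rhs = 16, matching y values: 4, 19 (2 points).
  x = 8: rhs = 9, matching y values: 3, 20 (2 points).
  x = 9: rhs = 4, matching y values: 2, 21 (2 points).
  x = 10: rhs = 7, matching y values: none (0 points).
  x = 11: rhs = 1, matching y values: 1, 22 (2 points).
  x = 12: rhs = 15, matching y values: none (0 points).
  x = 13: rhs = 9, matching y values: 3, 20 (2 points).
  x = 14: rhs = 12, matching y values: 9, 14 (2 points).
  x = 15: rhs = 7, matching y values: none (0 points).
  x = 16: rhs = 0, matching y values: 0 (1 points).
  x = 17: rhs = 20, matching y values: none (0 points).
  x = 18: rhs = 4, matching y values: 2, 21 (2 points).
  x = 19: rhs = 4, matching y values: 2, 21 (2 points).
  x = 20: rhs = 3, matching y values: 7, 16 (2 points).
  x = 21: rhs = 7, matching y values: none (0 points).
  x = 22: rhs = 22, matching y values: none (0 points).
Total affine count: 29.
Full point count |E(F_23)| = 29 + 1 = 30.
Hasse bound: |30 − (23+1)| = |6| = 6 ≤ 2√23 ≈ 9.5917 ✓.


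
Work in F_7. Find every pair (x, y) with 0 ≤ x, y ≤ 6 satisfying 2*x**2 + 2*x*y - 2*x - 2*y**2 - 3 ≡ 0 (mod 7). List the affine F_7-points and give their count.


Affine F_7-points: {(0, 3), (0, 4), (1, 2), (1, 6), (4, 0), (4, 4), (5, 2), (5, 3)}; count = 8.

For each of the 49 pairs (x, y) ∈ F_7², evaluate f(x, y) mod 7. Record the zeros.
  x = 0: [0↦4, 1↦2, 2↦3, 3↦0, 4↦0, 5↦3, 6↦2]  zeros at y ∈ {3, 4}
  x = 1: [0↦4, 1↦4, 2↦0, 3↦6, 4↦1, 5↦6, 6↦0]  zeros at y ∈ {2, 6}
  x = 2: [0↦1, 1↦3, 2↦1, 3↦2, 4↦6, 5↦6, 6↦2]  zeros at y ∈ ∅
  x = 3: [0↦2, 1↦6, 2↦6, 3↦2, 4↦1, 5↦3, 6↦1]  zeros at y ∈ ∅
  x = 4: [0↦0, 1↦6, 2↦1, 3↦6, 4↦0, 5↦4, 6↦4]  zeros at y ∈ {0, 4}
  x = 5: [0↦2, 1↦3, 2↦0, 3↦0, 4↦3, 5↦2, 6↦4]  zeros at y ∈ {2, 3}
  x = 6: [0↦1, 1↦4, 2↦3, 3↦5, 4↦3, 5↦4, 6↦1]  zeros at y ∈ ∅
Collecting zeros: affine points = {(0, 3), (0, 4), (1, 2), (1, 6), (4, 0), (4, 4), (5, 2), (5, 3)}.
Total count |C(F_7)_aff| = 8.


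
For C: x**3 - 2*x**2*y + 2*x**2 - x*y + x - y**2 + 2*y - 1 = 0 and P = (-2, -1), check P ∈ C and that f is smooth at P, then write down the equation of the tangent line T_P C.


Tangent line at P: -2*x - 2*y - 6 = 0.

Step 1: f(-2, -1) = 0, so P lies on C.
Step 2: partial derivatives
  f_x(x, y) = 3*x**2 - 4*x*y + 4*x - y + 1, f_y(x, y) = -2*x**2 - x - 2*y + 2.
  f_x(P) = -2, f_y(P) = -2 (gradient nonzero, so P is smooth).
Step 3: tangent line at P: -2·(x − -2) + -2·(y − -1) = 0.
Expanding: -2*x - 2*y - 6 = 0.


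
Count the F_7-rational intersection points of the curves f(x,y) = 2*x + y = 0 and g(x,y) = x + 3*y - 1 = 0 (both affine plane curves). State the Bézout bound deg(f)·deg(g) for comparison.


Common zeros: {(4, 6)}; count = 1; Bézout bound = 1.

deg(f) = 1, deg(g) = 1, so Bézout bound = 1.
Scan x ∈ F_7. For each x, list the y ∈ F_7 with f(x, y) ≡ 0 and those with g(x, y) ≡ 0 (mod 7); the common zeros in that column are the intersection.
  x = 0: f ≡ 0 at y ∈ {0}; g ≡ 0 at y ∈ {5}; common: ∅.
  x = 1: f ≡ 0 at y ∈ {5}; g ≡ 0 at y ∈ {0}; common: ∅.
  x = 2: f ≡ 0 at y ∈ {3}; g ≡ 0 at y ∈ {2}; common: ∅.
  x = 3: f ≡ 0 at y ∈ {1}; g ≡ 0 at y ∈ {4}; common: ∅.
  x = 4: f ≡ 0 at y ∈ {6}; g ≡ 0 at y ∈ {6}; common: {6}.
  x = 5: f ≡ 0 at y ∈ {4}; g ≡ 0 at y ∈ {1}; common: ∅.
  x = 6: f ≡ 0 at y ∈ {2}; g ≡ 0 at y ∈ {3}; common: ∅.
Collecting: common zeros = {(4, 6)}, so the count is 1.
Comparison with the Bézout bound: 1 ≤ 1 = deg(f)·deg(g), as expected for curves with no common component (the bound is attained).


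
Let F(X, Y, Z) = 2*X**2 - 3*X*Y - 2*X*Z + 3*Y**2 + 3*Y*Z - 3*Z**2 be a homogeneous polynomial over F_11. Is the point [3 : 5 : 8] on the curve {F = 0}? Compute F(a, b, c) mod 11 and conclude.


F(3,5,8) ≡ 5 (mod 11); P is NOT on the curve.

Evaluate F(3, 5, 8) term-by-term (mod 11).
  2*X**2 ↦ 2·9·1·1 = 18
  -3*X*Y ↦ -3·3·5·1 = -45
  -2*X*Z ↦ -2·3·1·8 = -48
  3*Y**2 ↦ 3·1·25·1 = 75
  3*Y*Z ↦ 3·1·5·8 = 120
  -3*Z**2 ↦ -3·1·1·64 = -192
Sum: F(3, 5, 8) = (18) + (-45) + (-48) + (75) + (120) + (-192) = -72.
Reducing mod 11: -72 ≡ 5 (mod 11).
Since F(a, b, c) ≡ 5 ≠ 0 (mod 11), P does NOT lie on the curve.


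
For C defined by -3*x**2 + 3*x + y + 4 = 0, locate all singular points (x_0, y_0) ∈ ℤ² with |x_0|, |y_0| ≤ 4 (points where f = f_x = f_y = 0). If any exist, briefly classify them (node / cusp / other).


No singular points in the scanned grid; C is smooth there.

Compute partial derivatives:
  f_x = 3 - 6*x.
  f_y = 1.
f_y = 1 is a nonzero constant, so f_y never vanishes: no point (x, y) can satisfy f = f_x = f_y = 0. In particular no (x, y) ∈ {−4, ..., 4}² is singular; the curve is smooth.


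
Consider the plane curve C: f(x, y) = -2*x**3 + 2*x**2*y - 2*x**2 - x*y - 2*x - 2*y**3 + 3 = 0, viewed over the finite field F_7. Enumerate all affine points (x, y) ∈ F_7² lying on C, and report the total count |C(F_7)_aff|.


Affine F_7-points: {(2, 1), (2, 5), (3, 3), (5, 6)}; count = 4.

For each of the 49 pairs (x, y) ∈ F_7², evaluate f(x, y) mod 7. Record the zeros.
  x = 0: [0↦3, 1↦1, 2↦1, 3↦5, 4↦1, 5↦5, 6↦5]  zeros at y ∈ ∅
  x = 1: [0↦4, 1↦3, 2↦4, 3↦2, 4↦6, 5↦4, 6↦5]  zeros at y ∈ ∅
  x = 2: [0↦3, 1↦0, 2↦6, 3↦2, 4↦4, 5↦0, 6↦6]  zeros at y ∈ {1, 5}
  x = 3: [0↦2, 1↦1, 2↦2, 3↦0, 4↦4, 5↦2, 6↦3]  zeros at y ∈ {3}
  x = 4: [0↦3, 1↦1, 2↦1, 3↦5, 4↦1, 5↦5, 6↦5]  zeros at y ∈ ∅
  x = 5: [0↦1, 1↦2, 2↦5, 3↦5, 4↦4, 5↦4, 6↦0]  zeros at y ∈ {6}
  x = 6: [0↦5, 1↦6, 2↦2, 3↦2, 4↦1, 5↦1, 6↦4]  zeros at y ∈ ∅
Collecting zeros: affine points = {(2, 1), (2, 5), (3, 3), (5, 6)}.
Total count |C(F_7)_aff| = 4.


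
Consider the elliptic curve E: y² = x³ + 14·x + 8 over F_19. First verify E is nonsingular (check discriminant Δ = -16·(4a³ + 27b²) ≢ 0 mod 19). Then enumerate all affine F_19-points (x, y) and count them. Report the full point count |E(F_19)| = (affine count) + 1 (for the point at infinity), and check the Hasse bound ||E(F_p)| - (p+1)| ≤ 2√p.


Affine points = {(1, 2), (1, 17), (2, 5), (2, 14), (3, 1), (3, 18), (6, 2), (6, 17), (8, 9), (8, 10), (11, 7), (11, 12), (12, 2), (12, 17)}; affine count = 14; |E(F_19)| = 15.

Discriminant check: Δ ∝ 4a³ + 27b² = 4·14³ + 27·8² = 4·2744 + 27·64 ≡ 12 (mod 19). Nonzero ⇒ E is nonsingular.
For each x ∈ F_19, compute rhs = x³ + 14·x + 8 mod 19, then count y ∈ F_19 with y² ≡ rhs.
  x = 0: rhs = 8, matching y values: none (0 points).
  x = 1: rhs = 4, matching y values: 2, 17 (2 points).
  x = 2: rhs = 6, matching y values: 5, 14 (2 points).
  x = 3: rhs = 1, matching y values: 1, 18 (2 points).
  x = 4: rhs = 14, matching y values: none (0 points).
  x = 5: rhs = 13, matching y values: none (0 points).
  x = 6: rhs = 4, matching y values: 2, 17 (2 points).
  x = 7: rhs = 12, matching y values: none (0 points).
  x = 8: rhs = 5, matching y values: 9, 10 (2 points).
  x = 9: rhs = 8, matching y values: none (0 points).
  x = 10: rhs = 8, matching y values: none (0 points).
  x = 11: rhs = 11, matching y values: 7, 12 (2 points).
  x = 12: rhs = 4, matching y values: 2, 17 (2 points).
  x = 13: rhs = 12, matching y values: none (0 points).
  x = 14: rhs = 3, matching y values: none (0 points).
  x = 15: rhs = 2, matching y values: none (0 points).
  x = 16: rhs = 15, matching y values: none (0 points).
  x = 17: rhs = 10, matching y values: none (0 points).
  x = 18: rhs = 12, matching y values: none (0 points).
Total affine count: 14.
Full point count |E(F_19)| = 14 + 1 = 15.
Hasse bound: |15 − (19+1)| = |-5| = 5 ≤ 2√19 ≈ 8.7178 ✓.


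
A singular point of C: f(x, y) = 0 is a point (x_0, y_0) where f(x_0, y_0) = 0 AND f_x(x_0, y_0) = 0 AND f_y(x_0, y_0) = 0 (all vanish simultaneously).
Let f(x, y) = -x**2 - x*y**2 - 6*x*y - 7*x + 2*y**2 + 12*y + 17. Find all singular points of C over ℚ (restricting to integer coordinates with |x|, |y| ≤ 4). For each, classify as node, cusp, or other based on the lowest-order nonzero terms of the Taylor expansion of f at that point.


Singular points: {(1, -3)}; classification: node.

Compute partial derivatives:
  f_x = -2*x - y**2 - 6*y - 7.
  f_y = -2*x*y - 6*x + 4*y + 12.
Scan x_0 ∈ {−4, ..., 4}. For each x_0, f_y(x_0, y) is a polynomial in y; find its integer roots y ∈ {−4, ..., 4}, then test f_x and f at those candidates.
  x = -4: f_y(-4, y) = 12*y + 36; vanishes at y ∈ {-3}. (-4, -3): f_x = 10 ≠ 0.
  x = -3: f_y(-3, y) = 10*y + 30; vanishes at y ∈ {-3}. (-3, -3): f_x = 8 ≠ 0.
  x = -2: f_y(-2, y) = 8*y + 24; vanishes at y ∈ {-3}. (-2, -3): f_x = 6 ≠ 0.
  x = -1: f_y(-1, y) = 6*y + 18; vanishes at y ∈ {-3}. (-1, -3): f_x = 4 ≠ 0.
  x = 0: f_y(0, y) = 4*y + 12; vanishes at y ∈ {-3}. (0, -3): f_x = 2 ≠ 0.
  x = 1: f_y(1, y) = 2*y + 6; vanishes at y ∈ {-3}. (1, -3): f_x = 0, f = 0 — SINGULAR.
  x = 2: f_y(2, y) = 0; vanishes at y ∈ {-4, -3, -2, -1, 0, 1, 2, 3, 4}. (2, -4): f_x = -3 ≠ 0; (2, -3): f_x = -2 ≠ 0; (2, -2): f_x = -3 ≠ 0; (2, -1): f_x = -6 ≠ 0; (2, 0): f_x = -11 ≠ 0; (2, 1): f_x = -18 ≠ 0; (2, 2): f_x = -27 ≠ 0; (2, 3): f_x = -38 ≠ 0; (2, 4): f_x = -51 ≠ 0.
  x = 3: f_y(3, y) = -2*y - 6; vanishes at y ∈ {-3}. (3, -3): f_x = -4 ≠ 0.
  x = 4: f_y(4, y) = -4*y - 12; vanishes at y ∈ {-3}. (4, -3): f_x = -6 ≠ 0.
Only singular point on the grid: (1, -3).
Classify: substitute x = 1 + u, y = -3 + v and expand: f = -u**2 - u*v**2 + v**2.
No constant or linear terms (consistent with a singular point). Quadratic part: -u**2 + v**2. Cubic part: -u*v**2.
The quadratic part v**2 - u**2 = (v − u)(v + u) splits into two distinct linear factors, so there are two distinct tangent lines y − -3 = ±(x − 1) — this is a node (ordinary double point).
Classification: node.


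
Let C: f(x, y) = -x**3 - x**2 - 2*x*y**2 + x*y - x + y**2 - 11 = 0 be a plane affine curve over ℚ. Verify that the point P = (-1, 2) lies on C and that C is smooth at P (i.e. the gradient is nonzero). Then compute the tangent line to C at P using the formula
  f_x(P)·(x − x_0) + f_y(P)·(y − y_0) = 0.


Tangent line at P: -8*x + 11*y - 30 = 0.

Step 1: f(-1, 2) = 0, so P lies on C.
Step 2: partial derivatives
  f_x(x, y) = -3*x**2 - 2*x - 2*y**2 + y - 1, f_y(x, y) = -4*x*y + x + 2*y.
  f_x(P) = -8, f_y(P) = 11 (gradient nonzero, so P is smooth).
Step 3: tangent line at P: -8·(x − -1) + 11·(y − 2) = 0.
Expanding: -8*x + 11*y - 30 = 0.


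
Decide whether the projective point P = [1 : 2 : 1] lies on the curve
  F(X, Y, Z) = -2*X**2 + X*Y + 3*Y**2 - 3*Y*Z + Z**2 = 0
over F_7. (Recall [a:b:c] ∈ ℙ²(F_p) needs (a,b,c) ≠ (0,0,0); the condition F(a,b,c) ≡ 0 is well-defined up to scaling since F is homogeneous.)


F(1,2,1) ≡ 0 (mod 7); P is on the curve.

Evaluate F(1, 2, 1) term-by-term (mod 7).
  -2*X**2 ↦ -2·1·1·1 = -2
  X*Y ↦ 1·1·2·1 = 2
  3*Y**2 ↦ 3·1·4·1 = 12
  -3*Y*Z ↦ -3·1·2·1 = -6
  Z**2 ↦ 1·1·1·1 = 1
Sum: F(1, 2, 1) = (-2) + (2) + (12) + (-6) + (1) = 7.
Reducing mod 7: 7 ≡ 0 (mod 7).
Since F(a, b, c) ≡ 0 (mod 7), P lies on the curve.


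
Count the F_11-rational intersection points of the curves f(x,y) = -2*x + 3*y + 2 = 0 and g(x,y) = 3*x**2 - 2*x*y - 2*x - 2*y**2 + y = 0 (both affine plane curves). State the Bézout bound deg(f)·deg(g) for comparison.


Common zeros: ∅; count = 0; Bézout bound = 2.

deg(f) = 1, deg(g) = 2, so Bézout bound = 2.
Scan x ∈ F_11. For each x, list the y ∈ F_11 with f(x, y) ≡ 0 and those with g(x, y) ≡ 0 (mod 11); the common zeros in that column are the intersection.
  x = 0: f ≡ 0 at y ∈ {3}; g ≡ 0 at y ∈ {0, 6}; common: ∅.
  x = 1: f ≡ 0 at y ∈ {0}; g ≡ 0 at y ∈ {6, 10}; common: ∅.
  x = 2: f ≡ 0 at y ∈ {8}; g ≡ 0 at y ∈ ∅; common: ∅.
  x = 3: f ≡ 0 at y ∈ {5}; g ≡ 0 at y ∈ ∅; common: ∅.
  x = 4: f ≡ 0 at y ∈ {2}; g ≡ 0 at y ∈ ∅; common: ∅.
  x = 5: f ≡ 0 at y ∈ {10}; g ≡ 0 at y ∈ ∅; common: ∅.
  x = 6: f ≡ 0 at y ∈ {7}; g ≡ 0 at y ∈ {2, 9}; common: ∅.
  x = 7: f ≡ 0 at y ∈ {4}; g ≡ 0 at y ∈ {2, 8}; common: ∅.
  x = 8: f ≡ 0 at y ∈ {1}; g ≡ 0 at y ∈ {0, 9}; common: ∅.
  x = 9: f ≡ 0 at y ∈ {9}; g ≡ 0 at y ∈ ∅; common: ∅.
  x = 10: f ≡ 0 at y ∈ {6}; g ≡ 0 at y ∈ {8, 10}; common: ∅.
Collecting: common zeros = ∅, so the count is 0.
Comparison with the Bézout bound: 0 ≤ 2 = deg(f)·deg(g), as expected for curves with no common component (the affine F_11-count falls short of the bound because intersections may lie at infinity, over extension fields, or carry multiplicity).


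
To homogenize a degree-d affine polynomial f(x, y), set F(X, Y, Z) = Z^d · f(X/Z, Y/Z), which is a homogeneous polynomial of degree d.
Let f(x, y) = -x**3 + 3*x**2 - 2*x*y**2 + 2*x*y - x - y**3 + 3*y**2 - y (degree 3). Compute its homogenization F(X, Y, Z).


F(X, Y, Z) = -X**3 + 3*X**2*Z - 2*X*Y**2 + 2*X*Y*Z - X*Z**2 - Y**3 + 3*Y**2*Z - Y*Z**2

deg(f) = 3.
Substitute x = X/Z, y = Y/Z into f, then multiply by Z^3.
  monomial -1·x^3·y^0 ↦ -1·X^3·Y^0·Z^0.
  monomial 3·x^2·y^0 ↦ 3·X^2·Y^0·Z^1.
  monomial -2·x^1·y^2 ↦ -2·X^1·Y^2·Z^0.
  monomial 2·x^1·y^1 ↦ 2·X^1·Y^1·Z^1.
  monomial -1·x^1·y^0 ↦ -1·X^1·Y^0·Z^2.
  monomial -1·x^0·y^3 ↦ -1·X^0·Y^3·Z^0.
  monomial 3·x^0·y^2 ↦ 3·X^0·Y^2·Z^1.
  monomial -1·x^0·y^1 ↦ -1·X^0·Y^1·Z^2.
Collecting: F(X, Y, Z) = -X**3 + 3*X**2*Z - 2*X*Y**2 + 2*X*Y*Z - X*Z**2 - Y**3 + 3*Y**2*Z - Y*Z**2.


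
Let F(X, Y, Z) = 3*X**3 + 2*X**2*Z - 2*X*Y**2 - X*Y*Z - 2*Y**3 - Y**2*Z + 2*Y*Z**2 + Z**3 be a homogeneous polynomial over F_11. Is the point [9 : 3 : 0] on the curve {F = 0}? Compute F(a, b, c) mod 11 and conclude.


F(9,3,0) ≡ 2 (mod 11); P is NOT on the curve.

Evaluate F(9, 3, 0) term-by-term (mod 11).
  3*X**3 ↦ 3·729·1·1 = 2187
  2*X**2*Z ↦ 2·81·1·0 = 0
  -2*X*Y**2 ↦ -2·9·9·1 = -162
  -X*Y*Z ↦ -1·9·3·0 = 0
  -2*Y**3 ↦ -2·1·27·1 = -54
  -Y**2*Z ↦ -1·1·9·0 = 0
  2*Y*Z**2 ↦ 2·1·3·0 = 0
  Z**3 ↦ 1·1·1·0 = 0
Sum: F(9, 3, 0) = (2187) + (0) + (-162) + (0) + (-54) + (0) + (0) + (0) = 1971.
Reducing mod 11: 1971 ≡ 2 (mod 11).
Since F(a, b, c) ≡ 2 ≠ 0 (mod 11), P does NOT lie on the curve.


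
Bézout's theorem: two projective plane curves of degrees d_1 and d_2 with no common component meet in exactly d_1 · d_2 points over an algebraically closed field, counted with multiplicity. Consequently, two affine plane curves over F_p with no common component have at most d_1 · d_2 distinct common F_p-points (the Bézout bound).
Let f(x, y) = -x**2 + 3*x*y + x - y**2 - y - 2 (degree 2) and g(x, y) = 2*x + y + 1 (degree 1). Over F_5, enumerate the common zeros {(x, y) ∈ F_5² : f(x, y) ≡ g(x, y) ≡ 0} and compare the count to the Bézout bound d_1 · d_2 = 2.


Common zeros: ∅; count = 0; Bézout bound = 2.

deg(f) = 2, deg(g) = 1, so Bézout bound = 2.
Scan x ∈ F_5. For each x, list the y ∈ F_5 with f(x, y) ≡ 0 and those with g(x, y) ≡ 0 (mod 5); the common zeros in that column are the intersection.
  x = 0: f ≡ 0 at y ∈ ∅; g ≡ 0 at y ∈ {4}; common: ∅.
  x = 1: f ≡ 0 at y ∈ {3, 4}; g ≡ 0 at y ∈ {2}; common: ∅.
  x = 2: f ≡ 0 at y ∈ {1, 4}; g ≡ 0 at y ∈ {0}; common: ∅.
  x = 3: f ≡ 0 at y ∈ ∅; g ≡ 0 at y ∈ {3}; common: ∅.
  x = 4: f ≡ 0 at y ∈ {3}; g ≡ 0 at y ∈ {1}; common: ∅.
Collecting: common zeros = ∅, so the count is 0.
Comparison with the Bézout bound: 0 ≤ 2 = deg(f)·deg(g), as expected for curves with no common component (the affine F_5-count falls short of the bound because intersections may lie at infinity, over extension fields, or carry multiplicity).


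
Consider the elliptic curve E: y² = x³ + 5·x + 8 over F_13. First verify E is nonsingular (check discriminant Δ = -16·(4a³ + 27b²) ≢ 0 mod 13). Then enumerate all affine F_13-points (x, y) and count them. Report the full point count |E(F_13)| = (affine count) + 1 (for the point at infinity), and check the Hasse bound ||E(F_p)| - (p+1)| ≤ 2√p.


Affine points = {(1, 1), (1, 12), (2, 0), (4, 1), (4, 12), (7, 3), (7, 10), (8, 1), (8, 12), (11, 4), (11, 9)}; affine count = 11; |E(F_13)| = 12.

Discriminant check: Δ ∝ 4a³ + 27b² = 4·5³ + 27·8² = 4·125 + 27·64 ≡ 5 (mod 13). Nonzero ⇒ E is nonsingular.
For each x ∈ F_13, compute rhs = x³ + 5·x + 8 mod 13, then count y ∈ F_13 with y² ≡ rhs.
  x = 0: rhs = 8, matching y values: none (0 points).
  x = 1: rhs = 1, matching y values: 1, 12 (2 points).
  x = 2: rhs = 0, matching y values: 0 (1 points).
  x = 3: rhs = 11, matching y values: none (0 points).
  x = 4: rhs = 1, matching y values: 1, 12 (2 points).
  x = 5: rhs = 2, matching y values: none (0 points).
  x = 6: rhs = 7, matching y values: none (0 points).
  x = 7: rhs = 9, matching y values: 3, 10 (2 points).
  x = 8: rhs = 1, matching y values: 1, 12 (2 points).
  x = 9: rhs = 2, matching y values: none (0 points).
  x = 10: rhs = 5, matching y values: none (0 points).
  x = 11: rhs = 3, matching y values: 4, 9 (2 points).
  x = 12: rhs = 2, matching y values: none (0 points).
Total affine count: 11.
Full point count |E(F_13)| = 11 + 1 = 12.
Hasse bound: |12 − (13+1)| = |-2| = 2 ≤ 2√13 ≈ 7.2111 ✓.


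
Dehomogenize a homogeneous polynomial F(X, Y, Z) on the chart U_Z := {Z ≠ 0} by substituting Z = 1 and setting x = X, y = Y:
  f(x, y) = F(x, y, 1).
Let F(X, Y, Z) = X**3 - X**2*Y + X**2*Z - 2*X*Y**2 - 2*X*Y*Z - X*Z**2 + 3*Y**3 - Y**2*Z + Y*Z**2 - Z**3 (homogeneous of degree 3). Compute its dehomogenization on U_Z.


f(x, y) = x**3 - x**2*y + x**2 - 2*x*y**2 - 2*x*y - x + 3*y**3 - y**2 + y - 1

On U_Z we set Z = 1. Each monomial c·X^i·Y^j·Z^k in F becomes c·x^i·y^j·1^k = c·x^i·y^j.
Substituting Z = 1: F(X, Y, 1) = x**3 - x**2*y + x**2 - 2*x*y**2 - 2*x*y - x + 3*y**3 - y**2 + y - 1.
Note: deg(f) ≤ deg(F) = 3; strict inequality happens when F is divisible by Z (lost terms).


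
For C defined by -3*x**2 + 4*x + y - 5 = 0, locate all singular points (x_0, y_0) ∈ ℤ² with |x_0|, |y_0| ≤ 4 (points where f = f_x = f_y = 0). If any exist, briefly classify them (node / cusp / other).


No singular points in the scanned grid; C is smooth there.

Compute partial derivatives:
  f_x = 4 - 6*x.
  f_y = 1.
f_y = 1 is a nonzero constant, so f_y never vanishes: no point (x, y) can satisfy f = f_x = f_y = 0. In particular no (x, y) ∈ {−4, ..., 4}² is singular; the curve is smooth.


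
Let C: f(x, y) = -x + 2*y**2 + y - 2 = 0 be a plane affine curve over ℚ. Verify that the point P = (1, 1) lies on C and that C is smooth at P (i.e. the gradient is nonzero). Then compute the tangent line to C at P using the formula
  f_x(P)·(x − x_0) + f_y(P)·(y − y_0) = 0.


Tangent line at P: -x + 5*y - 4 = 0.

Step 1: f(1, 1) = 0, so P lies on C.
Step 2: partial derivatives
  f_x(x, y) = -1, f_y(x, y) = 4*y + 1.
  f_x(P) = -1, f_y(P) = 5 (gradient nonzero, so P is smooth).
Step 3: tangent line at P: -1·(x − 1) + 5·(y − 1) = 0.
Expanding: -x + 5*y - 4 = 0.


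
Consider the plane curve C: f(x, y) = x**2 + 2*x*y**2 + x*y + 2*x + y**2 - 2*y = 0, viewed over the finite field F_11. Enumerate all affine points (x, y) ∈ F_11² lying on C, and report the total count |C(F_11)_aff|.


Affine F_11-points: {(0, 0), (0, 2), (1, 7), (1, 8), (2, 4), (2, 7), (4, 4), (4, 8), (5, 3), (9, 0), (9, 6), (10, 2), (10, 6)}; count = 13.

For each of the 121 pairs (x, y) ∈ F_11², evaluate f(x, y) mod 11. Record the zeros.
  x = 0: [0↦0, 1↦10, 2↦0, 3↦3, 4↦8, 5↦4, 6↦2, 7↦2, 8↦4, 9↦8, 10↦3]  zeros at y ∈ {0, 2}
  x = 1: [0↦3, 1↦5, 2↦2, 3↦5, 4↦3, 5↦7, 6↦6, 7↦0, 8↦0, 9↦6, 10↦7]  zeros at y ∈ {7, 8}
  x = 2: [0↦8, 1↦2, 2↦6, 3↦9, 4↦0, 5↦1, 6↦1, 7↦0, 8↦9, 9↦6, 10↦2]  zeros at y ∈ {4, 7}
  x = 3: [0↦4, 1↦1, 2↦1, 3↦4, 4↦10, 5↦8, 6↦9, 7↦2, 8↦9, 9↦8, 10↦10]  zeros at y ∈ ∅
  x = 4: [0↦2, 1↦2, 2↦9, 3↦1, 4↦0, 5↦6, 6↦8, 7↦6, 8↦0, 9↦1, 10↦9]  zeros at y ∈ {4, 8}
  x = 5: [0↦2, 1↦5, 2↦8, 3↦0, 4↦3, 5↦6, 6↦9, 7↦1, 8↦4, 9↦7, 10↦10]  zeros at y ∈ {3}
  x = 6: [0↦4, 1↦10, 2↦9, 3↦1, 4↦8, 5↦8, 6↦1, 7↦9, 8↦10, 9↦4, 10↦2]  zeros at y ∈ ∅
  x = 7: [0↦8, 1↦6, 2↦1, 3↦4, 4↦4, 5↦1, 6↦6, 7↦8, 8↦7, 9↦3, 10↦7]  zeros at y ∈ ∅
  x = 8: [0↦3, 1↦4, 2↦6, 3↦9, 4↦2, 5↦7, 6↦2, 7↦9, 8↦6, 9↦4, 10↦3]  zeros at y ∈ ∅
  x = 9: [0↦0, 1↦4, 2↦2, 3↦5, 4↦2, 5↦4, 6↦0, 7↦1, 8↦7, 9↦7, 10↦1]  zeros at y ∈ {0, 6}
  x = 10: [0↦10, 1↦6, 2↦0, 3↦3, 4↦4, 5↦3, 6↦0, 7↦6, 8↦10, 9↦1, 10↦1]  zeros at y ∈ {2, 6}
Collecting zeros: affine points = {(0, 0), (0, 2), (1, 7), (1, 8), (2, 4), (2, 7), (4, 4), (4, 8), (5, 3), (9, 0), (9, 6), (10, 2), (10, 6)}.
Total count |C(F_11)_aff| = 13.


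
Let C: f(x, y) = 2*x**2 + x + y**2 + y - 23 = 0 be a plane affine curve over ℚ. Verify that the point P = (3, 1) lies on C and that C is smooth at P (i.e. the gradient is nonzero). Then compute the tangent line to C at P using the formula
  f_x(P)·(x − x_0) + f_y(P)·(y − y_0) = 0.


Tangent line at P: 13*x + 3*y - 42 = 0.

Step 1: f(3, 1) = 0, so P lies on C.
Step 2: partial derivatives
  f_x(x, y) = 4*x + 1, f_y(x, y) = 2*y + 1.
  f_x(P) = 13, f_y(P) = 3 (gradient nonzero, so P is smooth).
Step 3: tangent line at P: 13·(x − 3) + 3·(y − 1) = 0.
Expanding: 13*x + 3*y - 42 = 0.


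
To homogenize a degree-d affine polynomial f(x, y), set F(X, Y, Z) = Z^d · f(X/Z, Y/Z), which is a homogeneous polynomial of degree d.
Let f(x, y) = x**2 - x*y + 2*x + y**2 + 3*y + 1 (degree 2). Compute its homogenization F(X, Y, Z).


F(X, Y, Z) = X**2 - X*Y + 2*X*Z + Y**2 + 3*Y*Z + Z**2

deg(f) = 2.
Substitute x = X/Z, y = Y/Z into f, then multiply by Z^2.
  monomial 1·x^2·y^0 ↦ 1·X^2·Y^0·Z^0.
  monomial -1·x^1·y^1 ↦ -1·X^1·Y^1·Z^0.
  monomial 2·x^1·y^0 ↦ 2·X^1·Y^0·Z^1.
  monomial 1·x^0·y^2 ↦ 1·X^0·Y^2·Z^0.
  monomial 3·x^0·y^1 ↦ 3·X^0·Y^1·Z^1.
  monomial 1·x^0·y^0 ↦ 1·X^0·Y^0·Z^2.
Collecting: F(X, Y, Z) = X**2 - X*Y + 2*X*Z + Y**2 + 3*Y*Z + Z**2.


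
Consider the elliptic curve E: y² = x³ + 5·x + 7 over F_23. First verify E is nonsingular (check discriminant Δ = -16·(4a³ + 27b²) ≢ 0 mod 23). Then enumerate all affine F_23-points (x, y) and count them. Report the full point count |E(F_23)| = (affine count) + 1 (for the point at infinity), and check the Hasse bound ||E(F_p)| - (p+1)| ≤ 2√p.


Affine points = {(1, 6), (1, 17), (2, 5), (2, 18), (3, 7), (3, 16), (6, 0), (11, 6), (11, 17), (12, 1), (12, 22), (18, 8), (18, 15), (21, 9), (21, 14), (22, 1), (22, 22)}; affine count = 17; |E(F_23)| = 18.

Discriminant check: Δ ∝ 4a³ + 27b² = 4·5³ + 27·7² = 4·125 + 27·49 ≡ 6 (mod 23). Nonzero ⇒ E is nonsingular.
For each x ∈ F_23, compute rhs = x³ + 5·x + 7 mod 23, then count y ∈ F_23 with y² ≡ rhs.
  x = 0: rhs = 7, matching y values: none (0 points).
  x = 1: rhs = 13, matching y values: 6, 17 (2 points).
  x = 2: rhs = 2, matching y values: 5, 18 (2 points).
  x = 3: rhs = 3, matching y values: 7, 16 (2 points).
  x = 4: rhs = 22, matching y values: none (0 points).
  x = 5: rhs = 19, matching y values: none (0 points).
  x = 6: rhs = 0, matching y values: 0 (1 points).
  x = 7: rhs = 17, matching y values: none (0 points).
  x = 8: rhs = 7, matching y values: none (0 points).
  x = 9: rhs = 22, matching y values: none (0 points).
  x = 10: rhs = 22, matching y values: none (0 points).
  x = 11: rhs = 13, matching y values: 6, 17 (2 points).
  x = 12: rhs = 1, matching y values: 1, 22 (2 points).
  x = 13: rhs = 15, matching y values: none (0 points).
  x = 14: rhs = 15, matching y values: none (0 points).
  x = 15: rhs = 7, matching y values: none (0 points).
  x = 16: rhs = 20, matching y values: none (0 points).
  x = 17: rhs = 14, matching y values: none (0 points).
  x = 18: rhs = 18, matching y values: 8, 15 (2 points).
  x = 19: rhs = 15, matching y values: none (0 points).
  x = 20: rhs = 11, matching y values: none (0 points).
  x = 21: rhs = 12, matching y values: 9, 14 (2 points).
  x = 22: rhs = 1, matching y values: 1, 22 (2 points).
Total affine count: 17.
Full point count |E(F_23)| = 17 + 1 = 18.
Hasse bound: |18 − (23+1)| = |-6| = 6 ≤ 2√23 ≈ 9.5917 ✓.


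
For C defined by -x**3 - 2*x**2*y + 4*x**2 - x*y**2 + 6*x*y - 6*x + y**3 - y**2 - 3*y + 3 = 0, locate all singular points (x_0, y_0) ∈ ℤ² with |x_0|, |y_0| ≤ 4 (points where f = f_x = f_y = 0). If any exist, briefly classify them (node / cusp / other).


Singular points: {(1, 1)}; classification: node.

Compute partial derivatives:
  f_x = -3*x**2 - 4*x*y + 8*x - y**2 + 6*y - 6.
  f_y = -2*x**2 - 2*x*y + 6*x + 3*y**2 - 2*y - 3.
Scan x_0 ∈ {−4, ..., 4}. For each x_0, f_y(x_0, y) is a polynomial in y; find its integer roots y ∈ {−4, ..., 4}, then test f_x and f at those candidates.
  x = -4: f_y(-4, y) = 3*y**2 + 6*y - 59; no integer root y with |y| ≤ 4.
  x = -3: f_y(-3, y) = 3*y**2 + 4*y - 39; vanishes at y ∈ {3}. (-3, 3): f_x = -12 ≠ 0.
  x = -2: f_y(-2, y) = 3*y**2 + 2*y - 23; no integer root y with |y| ≤ 4.
  x = -1: f_y(-1, y) = 3*y**2 - 11; no integer root y with |y| ≤ 4.
  x = 0: f_y(0, y) = 3*y**2 - 2*y - 3; no integer root y with |y| ≤ 4.
  x = 1: f_y(1, y) = 3*y**2 - 4*y + 1; vanishes at y ∈ {1}. (1, 1): f_x = 0, f = 0 — SINGULAR.
  x = 2: f_y(2, y) = 3*y**2 - 6*y + 1; no integer root y with |y| ≤ 4.
  x = 3: f_y(3, y) = 3*y**2 - 8*y - 3; vanishes at y ∈ {3}. (3, 3): f_x = -36 ≠ 0.
  x = 4: f_y(4, y) = 3*y**2 - 10*y - 11; no integer root y with |y| ≤ 4.
Only singular point on the grid: (1, 1).
Classify: substitute x = 1 + u, y = 1 + v and expand: f = -u**3 - 2*u**2*v - u**2 - u*v**2 + v**3 + v**2.
No constant or linear terms (consistent with a singular point). Quadratic part: -u**2 + v**2. Cubic part: -u**3 - 2*u**2*v - u*v**2 + v**3.
The quadratic part v**2 - u**2 = (v − u)(v + u) splits into two distinct linear factors, so there are two distinct tangent lines y − 1 = ±(x − 1) — this is a node (ordinary double point).
Classification: node.


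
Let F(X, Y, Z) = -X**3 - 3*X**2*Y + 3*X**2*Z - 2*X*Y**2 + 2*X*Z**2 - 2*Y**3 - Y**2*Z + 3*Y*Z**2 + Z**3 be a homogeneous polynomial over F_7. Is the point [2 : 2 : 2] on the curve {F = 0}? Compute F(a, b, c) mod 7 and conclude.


F(2,2,2) ≡ 0 (mod 7); P is on the curve.

Evaluate F(2, 2, 2) term-by-term (mod 7).
  -X**3 ↦ -1·8·1·1 = -8
  -3*X**2*Y ↦ -3·4·2·1 = -24
  3*X**2*Z ↦ 3·4·1·2 = 24
  -2*X*Y**2 ↦ -2·2·4·1 = -16
  2*X*Z**2 ↦ 2·2·1·4 = 16
  -2*Y**3 ↦ -2·1·8·1 = -16
  -Y**2*Z ↦ -1·1·4·2 = -8
  3*Y*Z**2 ↦ 3·1·2·4 = 24
  Z**3 ↦ 1·1·1·8 = 8
Sum: F(2, 2, 2) = (-8) + (-24) + (24) + (-16) + (16) + (-16) + (-8) + (24) + (8) = 0.
Reducing mod 7: 0 ≡ 0 (mod 7).
Since F(a, b, c) ≡ 0 (mod 7), P lies on the curve.


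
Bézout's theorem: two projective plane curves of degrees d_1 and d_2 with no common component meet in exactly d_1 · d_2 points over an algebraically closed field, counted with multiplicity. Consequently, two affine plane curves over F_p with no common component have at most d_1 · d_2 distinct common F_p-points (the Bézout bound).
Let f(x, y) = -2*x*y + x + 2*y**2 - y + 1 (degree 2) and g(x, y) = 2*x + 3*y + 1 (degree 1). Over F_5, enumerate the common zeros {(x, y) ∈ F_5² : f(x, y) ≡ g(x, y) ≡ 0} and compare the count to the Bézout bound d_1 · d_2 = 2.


Common zeros: {(4, 2)}; count = 1; Bézout bound = 2.

deg(f) = 2, deg(g) = 1, so Bézout bound = 2.
Scan x ∈ F_5. For each x, list the y ∈ F_5 with f(x, y) ≡ 0 and those with g(x, y) ≡ 0 (mod 5); the common zeros in that column are the intersection.
  x = 0: f ≡ 0 at y ∈ ∅; g ≡ 0 at y ∈ {3}; common: ∅.
  x = 1: f ≡ 0 at y ∈ ∅; g ≡ 0 at y ∈ {4}; common: ∅.
  x = 2: f ≡ 0 at y ∈ {1, 4}; g ≡ 0 at y ∈ {0}; common: ∅.
  x = 3: f ≡ 0 at y ∈ ∅; g ≡ 0 at y ∈ {1}; common: ∅.
  x = 4: f ≡ 0 at y ∈ {0, 2}; g ≡ 0 at y ∈ {2}; common: {2}.
Collecting: common zeros = {(4, 2)}, so the count is 1.
Comparison with the Bézout bound: 1 ≤ 2 = deg(f)·deg(g), as expected for curves with no common component (the affine F_5-count falls short of the bound because intersections may lie at infinity, over extension fields, or carry multiplicity).
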